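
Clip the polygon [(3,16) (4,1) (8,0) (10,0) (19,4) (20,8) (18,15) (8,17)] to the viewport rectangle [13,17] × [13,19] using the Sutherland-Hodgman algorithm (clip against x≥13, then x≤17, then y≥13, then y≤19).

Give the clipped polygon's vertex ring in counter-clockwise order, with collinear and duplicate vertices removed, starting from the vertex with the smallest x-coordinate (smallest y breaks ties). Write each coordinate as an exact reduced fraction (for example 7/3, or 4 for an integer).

Clipped polygon: [(13,13) (17,13) (17,76/5) (13,16)]

1. After x ≥ 13: [(13,4/3) (19,4) (20,8) (18,15) (13,16)]
2. After x ≤ 17: [(13,4/3) (17,28/9) (17,76/5) (13,16)]
3. After y ≥ 13: [(13,13) (17,13) (17,76/5) (13,16)]
4. After y ≤ 19: [(13,13) (17,13) (17,76/5) (13,16)]
5. Canonical ring: [(13,13) (17,13) (17,76/5) (13,16)]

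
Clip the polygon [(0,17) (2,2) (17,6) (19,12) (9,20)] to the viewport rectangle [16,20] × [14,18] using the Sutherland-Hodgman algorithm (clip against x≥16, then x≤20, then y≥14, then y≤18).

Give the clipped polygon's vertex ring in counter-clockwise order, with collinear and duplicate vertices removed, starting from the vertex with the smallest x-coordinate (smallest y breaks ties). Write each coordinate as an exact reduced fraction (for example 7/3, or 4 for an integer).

Clipped polygon: [(16,14) (33/2,14) (16,72/5)]

1. After x ≥ 16: [(16,86/15) (17,6) (19,12) (16,72/5)]
2. After x ≤ 20: [(16,86/15) (17,6) (19,12) (16,72/5)]
3. After y ≥ 14: [(16,14) (33/2,14) (16,72/5)]
4. After y ≤ 18: [(16,14) (33/2,14) (16,72/5)]
5. Canonical ring: [(16,14) (33/2,14) (16,72/5)]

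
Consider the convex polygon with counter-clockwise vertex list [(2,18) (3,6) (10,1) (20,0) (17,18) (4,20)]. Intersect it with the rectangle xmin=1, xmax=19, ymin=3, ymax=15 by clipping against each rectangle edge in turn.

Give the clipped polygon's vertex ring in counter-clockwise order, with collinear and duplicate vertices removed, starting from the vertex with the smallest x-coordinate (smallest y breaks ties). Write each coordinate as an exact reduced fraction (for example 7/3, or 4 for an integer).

Clipped polygon: [(9/4,15) (3,6) (36/5,3) (19,3) (19,6) (35/2,15)]

1. After x ≥ 1: [(2,18) (3,6) (10,1) (20,0) (17,18) (4,20)]
2. After x ≤ 19: [(2,18) (3,6) (10,1) (19,1/10) (19,6) (17,18) (4,20)]
3. After y ≥ 3: [(2,18) (3,6) (36/5,3) (19,3) (19,6) (17,18) (4,20)]
4. After y ≤ 15: [(9/4,15) (3,6) (36/5,3) (19,3) (19,6) (35/2,15)]
5. Canonical ring: [(9/4,15) (3,6) (36/5,3) (19,3) (19,6) (35/2,15)]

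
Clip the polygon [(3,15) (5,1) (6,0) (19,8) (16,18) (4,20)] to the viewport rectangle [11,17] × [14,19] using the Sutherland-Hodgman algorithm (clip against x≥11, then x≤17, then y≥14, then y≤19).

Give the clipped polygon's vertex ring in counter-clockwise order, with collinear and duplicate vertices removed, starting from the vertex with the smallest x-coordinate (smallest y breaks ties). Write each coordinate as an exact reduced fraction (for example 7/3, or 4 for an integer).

1. After x ≥ 11: [(11,40/13) (19,8) (16,18) (11,113/6)]
2. After x ≤ 17: [(11,40/13) (17,88/13) (17,44/3) (16,18) (11,113/6)]
3. After y ≥ 14: [(11,14) (17,14) (17,44/3) (16,18) (11,113/6)]
4. After y ≤ 19: [(11,14) (17,14) (17,44/3) (16,18) (11,113/6)]
5. Canonical ring: [(11,14) (17,14) (17,44/3) (16,18) (11,113/6)]

Clipped polygon: [(11,14) (17,14) (17,44/3) (16,18) (11,113/6)]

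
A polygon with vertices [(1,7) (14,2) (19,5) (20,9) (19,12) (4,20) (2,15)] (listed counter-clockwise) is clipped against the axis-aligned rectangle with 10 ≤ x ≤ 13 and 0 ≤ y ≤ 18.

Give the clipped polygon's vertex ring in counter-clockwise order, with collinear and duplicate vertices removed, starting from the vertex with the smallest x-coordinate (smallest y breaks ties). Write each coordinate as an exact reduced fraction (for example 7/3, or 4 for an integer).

Clipped polygon: [(10,46/13) (13,31/13) (13,76/5) (10,84/5)]

1. After x ≥ 10: [(10,46/13) (14,2) (19,5) (20,9) (19,12) (10,84/5)]
2. After x ≤ 13: [(10,46/13) (13,31/13) (13,76/5) (10,84/5)]
3. After y ≥ 0: [(10,46/13) (13,31/13) (13,76/5) (10,84/5)]
4. After y ≤ 18: [(10,46/13) (13,31/13) (13,76/5) (10,84/5)]
5. Canonical ring: [(10,46/13) (13,31/13) (13,76/5) (10,84/5)]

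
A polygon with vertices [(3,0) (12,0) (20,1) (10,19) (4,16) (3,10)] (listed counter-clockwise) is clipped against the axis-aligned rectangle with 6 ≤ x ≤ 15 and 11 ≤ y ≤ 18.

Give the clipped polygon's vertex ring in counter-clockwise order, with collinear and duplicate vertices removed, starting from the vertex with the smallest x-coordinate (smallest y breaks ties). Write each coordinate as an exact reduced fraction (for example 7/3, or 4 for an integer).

Clipped polygon: [(6,11) (130/9,11) (95/9,18) (8,18) (6,17)]

1. After x ≥ 6: [(6,0) (12,0) (20,1) (10,19) (6,17)]
2. After x ≤ 15: [(6,0) (12,0) (15,3/8) (15,10) (10,19) (6,17)]
3. After y ≥ 11: [(6,11) (130/9,11) (10,19) (6,17)]
4. After y ≤ 18: [(6,11) (130/9,11) (95/9,18) (8,18) (6,17)]
5. Canonical ring: [(6,11) (130/9,11) (95/9,18) (8,18) (6,17)]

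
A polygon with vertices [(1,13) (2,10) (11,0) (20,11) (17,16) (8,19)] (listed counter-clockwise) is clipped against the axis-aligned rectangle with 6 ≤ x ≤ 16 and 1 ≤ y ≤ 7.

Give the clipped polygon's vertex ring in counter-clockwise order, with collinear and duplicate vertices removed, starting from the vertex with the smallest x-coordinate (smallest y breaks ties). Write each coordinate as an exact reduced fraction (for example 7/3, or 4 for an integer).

Clipped polygon: [(6,50/9) (101/10,1) (130/11,1) (16,55/9) (16,7) (6,7)]

1. After x ≥ 6: [(6,121/7) (6,50/9) (11,0) (20,11) (17,16) (8,19)]
2. After x ≤ 16: [(6,121/7) (6,50/9) (11,0) (16,55/9) (16,49/3) (8,19)]
3. After y ≥ 1: [(6,121/7) (6,50/9) (101/10,1) (130/11,1) (16,55/9) (16,49/3) (8,19)]
4. After y ≤ 7: [(6,7) (6,50/9) (101/10,1) (130/11,1) (16,55/9) (16,7)]
5. Canonical ring: [(6,50/9) (101/10,1) (130/11,1) (16,55/9) (16,7) (6,7)]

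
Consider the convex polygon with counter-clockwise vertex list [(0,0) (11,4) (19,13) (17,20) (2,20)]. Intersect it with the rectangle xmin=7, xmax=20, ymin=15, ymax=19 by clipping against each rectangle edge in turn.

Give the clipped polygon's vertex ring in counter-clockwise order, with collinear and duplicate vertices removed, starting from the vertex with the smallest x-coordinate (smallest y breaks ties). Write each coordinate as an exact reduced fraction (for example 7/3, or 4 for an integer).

Clipped polygon: [(7,15) (129/7,15) (121/7,19) (7,19)]

1. After x ≥ 7: [(7,28/11) (11,4) (19,13) (17,20) (7,20)]
2. After x ≤ 20: [(7,28/11) (11,4) (19,13) (17,20) (7,20)]
3. After y ≥ 15: [(7,15) (129/7,15) (17,20) (7,20)]
4. After y ≤ 19: [(7,19) (7,15) (129/7,15) (121/7,19)]
5. Canonical ring: [(7,15) (129/7,15) (121/7,19) (7,19)]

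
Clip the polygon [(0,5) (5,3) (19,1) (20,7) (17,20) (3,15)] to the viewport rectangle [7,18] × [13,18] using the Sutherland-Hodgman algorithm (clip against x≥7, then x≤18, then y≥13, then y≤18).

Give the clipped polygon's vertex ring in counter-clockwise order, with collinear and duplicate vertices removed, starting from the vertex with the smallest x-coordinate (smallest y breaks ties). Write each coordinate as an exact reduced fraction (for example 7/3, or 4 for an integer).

1. After x ≥ 7: [(7,19/7) (19,1) (20,7) (17,20) (7,115/7)]
2. After x ≤ 18: [(7,19/7) (18,8/7) (18,47/3) (17,20) (7,115/7)]
3. After y ≥ 13: [(7,13) (18,13) (18,47/3) (17,20) (7,115/7)]
4. After y ≤ 18: [(7,13) (18,13) (18,47/3) (227/13,18) (57/5,18) (7,115/7)]
5. Canonical ring: [(7,13) (18,13) (18,47/3) (227/13,18) (57/5,18) (7,115/7)]

Clipped polygon: [(7,13) (18,13) (18,47/3) (227/13,18) (57/5,18) (7,115/7)]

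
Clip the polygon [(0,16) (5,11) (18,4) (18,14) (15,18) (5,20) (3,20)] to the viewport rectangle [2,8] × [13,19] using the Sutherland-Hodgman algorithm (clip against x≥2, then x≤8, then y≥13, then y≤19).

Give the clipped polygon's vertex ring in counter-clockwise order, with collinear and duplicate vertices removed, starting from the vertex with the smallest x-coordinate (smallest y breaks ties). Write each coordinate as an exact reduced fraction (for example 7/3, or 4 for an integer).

Clipped polygon: [(2,14) (3,13) (8,13) (8,19) (9/4,19) (2,56/3)]

1. After x ≥ 2: [(2,56/3) (2,14) (5,11) (18,4) (18,14) (15,18) (5,20) (3,20)]
2. After x ≤ 8: [(2,56/3) (2,14) (5,11) (8,122/13) (8,97/5) (5,20) (3,20)]
3. After y ≥ 13: [(2,56/3) (2,14) (3,13) (8,13) (8,97/5) (5,20) (3,20)]
4. After y ≤ 19: [(9/4,19) (2,56/3) (2,14) (3,13) (8,13) (8,19)]
5. Canonical ring: [(2,14) (3,13) (8,13) (8,19) (9/4,19) (2,56/3)]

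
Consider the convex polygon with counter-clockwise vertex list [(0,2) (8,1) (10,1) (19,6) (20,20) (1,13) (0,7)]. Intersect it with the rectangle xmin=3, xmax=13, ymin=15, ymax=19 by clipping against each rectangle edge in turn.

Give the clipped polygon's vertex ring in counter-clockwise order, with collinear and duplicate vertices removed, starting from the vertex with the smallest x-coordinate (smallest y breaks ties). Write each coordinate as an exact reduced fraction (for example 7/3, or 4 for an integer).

1. After x ≥ 3: [(3,13/8) (8,1) (10,1) (19,6) (20,20) (3,261/19)]
2. After x ≤ 13: [(3,13/8) (8,1) (10,1) (13,8/3) (13,331/19) (3,261/19)]
3. After y ≥ 15: [(13,15) (13,331/19) (45/7,15)]
4. After y ≤ 19: [(13,15) (13,331/19) (45/7,15)]
5. Canonical ring: [(45/7,15) (13,15) (13,331/19)]

Clipped polygon: [(45/7,15) (13,15) (13,331/19)]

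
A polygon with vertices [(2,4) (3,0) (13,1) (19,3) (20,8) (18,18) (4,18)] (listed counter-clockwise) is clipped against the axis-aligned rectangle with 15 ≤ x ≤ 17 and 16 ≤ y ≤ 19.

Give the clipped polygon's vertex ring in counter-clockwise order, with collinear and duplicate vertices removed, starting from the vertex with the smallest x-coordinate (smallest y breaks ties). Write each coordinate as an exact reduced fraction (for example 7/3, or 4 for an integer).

1. After x ≥ 15: [(15,5/3) (19,3) (20,8) (18,18) (15,18)]
2. After x ≤ 17: [(15,5/3) (17,7/3) (17,18) (15,18)]
3. After y ≥ 16: [(15,16) (17,16) (17,18) (15,18)]
4. After y ≤ 19: [(15,16) (17,16) (17,18) (15,18)]
5. Canonical ring: [(15,16) (17,16) (17,18) (15,18)]

Clipped polygon: [(15,16) (17,16) (17,18) (15,18)]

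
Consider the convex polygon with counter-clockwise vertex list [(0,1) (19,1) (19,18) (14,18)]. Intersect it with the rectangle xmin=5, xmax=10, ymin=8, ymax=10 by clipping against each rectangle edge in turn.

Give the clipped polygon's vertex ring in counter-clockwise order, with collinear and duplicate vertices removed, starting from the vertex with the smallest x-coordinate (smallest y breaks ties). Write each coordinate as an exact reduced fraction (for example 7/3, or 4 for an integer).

Clipped polygon: [(98/17,8) (10,8) (10,10) (126/17,10)]

1. After x ≥ 5: [(5,99/14) (5,1) (19,1) (19,18) (14,18)]
2. After x ≤ 10: [(10,92/7) (5,99/14) (5,1) (10,1)]
3. After y ≥ 8: [(10,8) (10,92/7) (98/17,8)]
4. After y ≤ 10: [(10,8) (10,10) (126/17,10) (98/17,8)]
5. Canonical ring: [(98/17,8) (10,8) (10,10) (126/17,10)]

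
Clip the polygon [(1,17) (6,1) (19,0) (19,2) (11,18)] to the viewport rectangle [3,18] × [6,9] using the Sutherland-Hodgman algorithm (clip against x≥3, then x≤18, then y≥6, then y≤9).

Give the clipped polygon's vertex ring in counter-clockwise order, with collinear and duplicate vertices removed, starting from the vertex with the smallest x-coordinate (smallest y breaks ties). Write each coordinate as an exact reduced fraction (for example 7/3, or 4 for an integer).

Clipped polygon: [(7/2,9) (71/16,6) (17,6) (31/2,9)]

1. After x ≥ 3: [(3,86/5) (3,53/5) (6,1) (19,0) (19,2) (11,18)]
2. After x ≤ 18: [(3,86/5) (3,53/5) (6,1) (18,1/13) (18,4) (11,18)]
3. After y ≥ 6: [(3,86/5) (3,53/5) (71/16,6) (17,6) (11,18)]
4. After y ≤ 9: [(7/2,9) (71/16,6) (17,6) (31/2,9)]
5. Canonical ring: [(7/2,9) (71/16,6) (17,6) (31/2,9)]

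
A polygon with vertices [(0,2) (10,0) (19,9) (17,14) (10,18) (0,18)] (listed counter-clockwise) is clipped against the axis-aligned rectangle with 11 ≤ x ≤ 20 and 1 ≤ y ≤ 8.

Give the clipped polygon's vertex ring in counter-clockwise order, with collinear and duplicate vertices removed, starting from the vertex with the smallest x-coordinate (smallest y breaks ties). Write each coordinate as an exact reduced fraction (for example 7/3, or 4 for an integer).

Clipped polygon: [(11,1) (18,8) (11,8)]

1. After x ≥ 11: [(11,1) (19,9) (17,14) (11,122/7)]
2. After x ≤ 20: [(11,1) (19,9) (17,14) (11,122/7)]
3. After y ≥ 1: [(11,1) (19,9) (17,14) (11,122/7)]
4. After y ≤ 8: [(11,8) (11,1) (18,8)]
5. Canonical ring: [(11,1) (18,8) (11,8)]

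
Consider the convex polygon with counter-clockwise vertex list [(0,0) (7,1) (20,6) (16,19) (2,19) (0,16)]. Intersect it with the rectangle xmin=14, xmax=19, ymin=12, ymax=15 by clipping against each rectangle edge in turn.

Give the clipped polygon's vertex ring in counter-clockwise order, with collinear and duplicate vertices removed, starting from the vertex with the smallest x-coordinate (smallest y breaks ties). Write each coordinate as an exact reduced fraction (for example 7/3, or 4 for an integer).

Clipped polygon: [(14,12) (236/13,12) (224/13,15) (14,15)]

1. After x ≥ 14: [(14,48/13) (20,6) (16,19) (14,19)]
2. After x ≤ 19: [(14,48/13) (19,73/13) (19,37/4) (16,19) (14,19)]
3. After y ≥ 12: [(14,12) (236/13,12) (16,19) (14,19)]
4. After y ≤ 15: [(14,15) (14,12) (236/13,12) (224/13,15)]
5. Canonical ring: [(14,12) (236/13,12) (224/13,15) (14,15)]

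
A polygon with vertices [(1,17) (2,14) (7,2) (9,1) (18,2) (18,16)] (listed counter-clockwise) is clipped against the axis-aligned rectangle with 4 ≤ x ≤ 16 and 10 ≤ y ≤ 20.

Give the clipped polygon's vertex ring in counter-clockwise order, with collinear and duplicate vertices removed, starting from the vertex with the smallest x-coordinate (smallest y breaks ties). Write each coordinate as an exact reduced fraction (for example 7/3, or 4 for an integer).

Clipped polygon: [(4,10) (16,10) (16,274/17) (4,286/17)]

1. After x ≥ 4: [(4,286/17) (4,46/5) (7,2) (9,1) (18,2) (18,16)]
2. After x ≤ 16: [(16,274/17) (4,286/17) (4,46/5) (7,2) (9,1) (16,16/9)]
3. After y ≥ 10: [(16,10) (16,274/17) (4,286/17) (4,10)]
4. After y ≤ 20: [(16,10) (16,274/17) (4,286/17) (4,10)]
5. Canonical ring: [(4,10) (16,10) (16,274/17) (4,286/17)]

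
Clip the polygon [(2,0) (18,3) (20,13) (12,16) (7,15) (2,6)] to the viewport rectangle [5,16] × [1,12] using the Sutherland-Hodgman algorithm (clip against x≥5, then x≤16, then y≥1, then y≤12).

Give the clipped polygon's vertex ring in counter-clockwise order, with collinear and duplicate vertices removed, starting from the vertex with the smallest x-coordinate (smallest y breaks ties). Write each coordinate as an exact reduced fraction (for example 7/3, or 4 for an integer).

Clipped polygon: [(5,1) (22/3,1) (16,21/8) (16,12) (16/3,12) (5,57/5)]

1. After x ≥ 5: [(5,9/16) (18,3) (20,13) (12,16) (7,15) (5,57/5)]
2. After x ≤ 16: [(5,9/16) (16,21/8) (16,29/2) (12,16) (7,15) (5,57/5)]
3. After y ≥ 1: [(5,1) (22/3,1) (16,21/8) (16,29/2) (12,16) (7,15) (5,57/5)]
4. After y ≤ 12: [(5,1) (22/3,1) (16,21/8) (16,12) (16/3,12) (5,57/5)]
5. Canonical ring: [(5,1) (22/3,1) (16,21/8) (16,12) (16/3,12) (5,57/5)]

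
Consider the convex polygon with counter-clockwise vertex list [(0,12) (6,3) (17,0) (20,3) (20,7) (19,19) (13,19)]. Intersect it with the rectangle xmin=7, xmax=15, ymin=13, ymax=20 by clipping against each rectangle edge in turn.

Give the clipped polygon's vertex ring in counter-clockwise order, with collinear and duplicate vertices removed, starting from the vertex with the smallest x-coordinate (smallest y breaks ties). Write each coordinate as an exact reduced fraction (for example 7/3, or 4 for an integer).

Clipped polygon: [(7,13) (15,13) (15,19) (13,19) (7,205/13)]

1. After x ≥ 7: [(7,205/13) (7,30/11) (17,0) (20,3) (20,7) (19,19) (13,19)]
2. After x ≤ 15: [(7,205/13) (7,30/11) (15,6/11) (15,19) (13,19)]
3. After y ≥ 13: [(7,205/13) (7,13) (15,13) (15,19) (13,19)]
4. After y ≤ 20: [(7,205/13) (7,13) (15,13) (15,19) (13,19)]
5. Canonical ring: [(7,13) (15,13) (15,19) (13,19) (7,205/13)]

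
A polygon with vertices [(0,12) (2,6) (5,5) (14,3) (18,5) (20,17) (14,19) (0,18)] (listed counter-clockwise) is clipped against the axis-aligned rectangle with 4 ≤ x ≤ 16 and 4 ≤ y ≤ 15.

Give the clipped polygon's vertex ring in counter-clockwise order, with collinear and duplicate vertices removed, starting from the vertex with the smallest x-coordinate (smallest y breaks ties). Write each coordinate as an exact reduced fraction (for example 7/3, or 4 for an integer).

Clipped polygon: [(4,16/3) (5,5) (19/2,4) (16,4) (16,15) (4,15)]

1. After x ≥ 4: [(4,16/3) (5,5) (14,3) (18,5) (20,17) (14,19) (4,128/7)]
2. After x ≤ 16: [(4,16/3) (5,5) (14,3) (16,4) (16,55/3) (14,19) (4,128/7)]
3. After y ≥ 4: [(4,16/3) (5,5) (19/2,4) (16,4) (16,4) (16,55/3) (14,19) (4,128/7)]
4. After y ≤ 15: [(4,15) (4,16/3) (5,5) (19/2,4) (16,4) (16,4) (16,15)]
5. Canonical ring: [(4,16/3) (5,5) (19/2,4) (16,4) (16,15) (4,15)]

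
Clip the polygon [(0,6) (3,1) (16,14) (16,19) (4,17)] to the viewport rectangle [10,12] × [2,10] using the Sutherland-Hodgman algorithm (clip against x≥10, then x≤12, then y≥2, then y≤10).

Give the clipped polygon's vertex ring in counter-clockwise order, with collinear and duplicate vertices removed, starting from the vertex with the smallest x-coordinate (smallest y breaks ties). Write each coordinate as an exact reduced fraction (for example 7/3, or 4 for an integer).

Clipped polygon: [(10,8) (12,10) (10,10)]

1. After x ≥ 10: [(10,8) (16,14) (16,19) (10,18)]
2. After x ≤ 12: [(10,8) (12,10) (12,55/3) (10,18)]
3. After y ≥ 2: [(10,8) (12,10) (12,55/3) (10,18)]
4. After y ≤ 10: [(10,10) (10,8) (12,10) (12,10)]
5. Canonical ring: [(10,8) (12,10) (10,10)]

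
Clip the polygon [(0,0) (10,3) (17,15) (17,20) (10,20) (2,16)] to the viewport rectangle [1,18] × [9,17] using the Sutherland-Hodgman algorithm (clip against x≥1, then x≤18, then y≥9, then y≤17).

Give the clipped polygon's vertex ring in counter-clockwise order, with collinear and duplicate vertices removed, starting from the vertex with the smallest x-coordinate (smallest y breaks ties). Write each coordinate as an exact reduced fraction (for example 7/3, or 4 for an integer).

Clipped polygon: [(9/8,9) (27/2,9) (17,15) (17,17) (4,17) (2,16)]

1. After x ≥ 1: [(1,8) (1,3/10) (10,3) (17,15) (17,20) (10,20) (2,16)]
2. After x ≤ 18: [(1,8) (1,3/10) (10,3) (17,15) (17,20) (10,20) (2,16)]
3. After y ≥ 9: [(9/8,9) (27/2,9) (17,15) (17,20) (10,20) (2,16)]
4. After y ≤ 17: [(9/8,9) (27/2,9) (17,15) (17,17) (4,17) (2,16)]
5. Canonical ring: [(9/8,9) (27/2,9) (17,15) (17,17) (4,17) (2,16)]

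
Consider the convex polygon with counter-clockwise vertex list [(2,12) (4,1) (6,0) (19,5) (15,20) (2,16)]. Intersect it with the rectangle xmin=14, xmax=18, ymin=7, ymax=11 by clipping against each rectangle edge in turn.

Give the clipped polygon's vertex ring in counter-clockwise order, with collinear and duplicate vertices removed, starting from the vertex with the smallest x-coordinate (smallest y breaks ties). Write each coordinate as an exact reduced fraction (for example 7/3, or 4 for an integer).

Clipped polygon: [(14,7) (18,7) (18,35/4) (87/5,11) (14,11)]

1. After x ≥ 14: [(14,40/13) (19,5) (15,20) (14,256/13)]
2. After x ≤ 18: [(14,40/13) (18,60/13) (18,35/4) (15,20) (14,256/13)]
3. After y ≥ 7: [(14,7) (18,7) (18,35/4) (15,20) (14,256/13)]
4. After y ≤ 11: [(14,11) (14,7) (18,7) (18,35/4) (87/5,11)]
5. Canonical ring: [(14,7) (18,7) (18,35/4) (87/5,11) (14,11)]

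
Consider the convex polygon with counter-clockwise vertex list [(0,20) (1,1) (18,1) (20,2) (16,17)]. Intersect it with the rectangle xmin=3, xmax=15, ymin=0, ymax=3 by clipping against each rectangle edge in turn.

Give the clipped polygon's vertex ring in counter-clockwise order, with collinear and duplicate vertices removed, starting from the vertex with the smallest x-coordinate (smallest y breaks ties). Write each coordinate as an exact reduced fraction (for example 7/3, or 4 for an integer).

1. After x ≥ 3: [(3,311/16) (3,1) (18,1) (20,2) (16,17)]
2. After x ≤ 15: [(15,275/16) (3,311/16) (3,1) (15,1)]
3. After y ≥ 0: [(15,275/16) (3,311/16) (3,1) (15,1)]
4. After y ≤ 3: [(15,3) (3,3) (3,1) (15,1)]
5. Canonical ring: [(3,1) (15,1) (15,3) (3,3)]

Clipped polygon: [(3,1) (15,1) (15,3) (3,3)]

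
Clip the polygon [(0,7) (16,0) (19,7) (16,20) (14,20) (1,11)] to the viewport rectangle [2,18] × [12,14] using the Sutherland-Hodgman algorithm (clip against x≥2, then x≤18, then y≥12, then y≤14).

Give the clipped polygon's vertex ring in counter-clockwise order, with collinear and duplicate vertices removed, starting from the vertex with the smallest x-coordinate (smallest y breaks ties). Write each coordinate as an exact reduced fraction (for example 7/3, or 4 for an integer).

Clipped polygon: [(22/9,12) (232/13,12) (226/13,14) (16/3,14)]

1. After x ≥ 2: [(2,49/8) (16,0) (19,7) (16,20) (14,20) (2,152/13)]
2. After x ≤ 18: [(2,49/8) (16,0) (18,14/3) (18,34/3) (16,20) (14,20) (2,152/13)]
3. After y ≥ 12: [(232/13,12) (16,20) (14,20) (22/9,12)]
4. After y ≤ 14: [(232/13,12) (226/13,14) (16/3,14) (22/9,12)]
5. Canonical ring: [(22/9,12) (232/13,12) (226/13,14) (16/3,14)]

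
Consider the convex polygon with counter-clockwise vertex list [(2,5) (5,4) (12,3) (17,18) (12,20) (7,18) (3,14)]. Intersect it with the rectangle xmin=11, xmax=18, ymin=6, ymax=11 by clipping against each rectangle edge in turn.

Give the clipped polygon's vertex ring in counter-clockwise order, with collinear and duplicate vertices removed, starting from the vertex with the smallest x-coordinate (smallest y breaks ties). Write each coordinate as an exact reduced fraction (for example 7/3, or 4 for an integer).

Clipped polygon: [(11,6) (13,6) (44/3,11) (11,11)]

1. After x ≥ 11: [(11,22/7) (12,3) (17,18) (12,20) (11,98/5)]
2. After x ≤ 18: [(11,22/7) (12,3) (17,18) (12,20) (11,98/5)]
3. After y ≥ 6: [(11,6) (13,6) (17,18) (12,20) (11,98/5)]
4. After y ≤ 11: [(11,11) (11,6) (13,6) (44/3,11)]
5. Canonical ring: [(11,6) (13,6) (44/3,11) (11,11)]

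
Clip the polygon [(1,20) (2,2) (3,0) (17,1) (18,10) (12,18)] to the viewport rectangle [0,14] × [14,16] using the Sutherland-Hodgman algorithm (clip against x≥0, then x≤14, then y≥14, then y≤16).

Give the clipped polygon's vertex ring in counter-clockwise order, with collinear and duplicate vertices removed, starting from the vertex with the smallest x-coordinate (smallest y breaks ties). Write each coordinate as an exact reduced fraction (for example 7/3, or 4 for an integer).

Clipped polygon: [(11/9,16) (4/3,14) (14,14) (14,46/3) (27/2,16)]

1. After x ≥ 0: [(1,20) (2,2) (3,0) (17,1) (18,10) (12,18)]
2. After x ≤ 14: [(1,20) (2,2) (3,0) (14,11/14) (14,46/3) (12,18)]
3. After y ≥ 14: [(1,20) (4/3,14) (14,14) (14,46/3) (12,18)]
4. After y ≤ 16: [(11/9,16) (4/3,14) (14,14) (14,46/3) (27/2,16)]
5. Canonical ring: [(11/9,16) (4/3,14) (14,14) (14,46/3) (27/2,16)]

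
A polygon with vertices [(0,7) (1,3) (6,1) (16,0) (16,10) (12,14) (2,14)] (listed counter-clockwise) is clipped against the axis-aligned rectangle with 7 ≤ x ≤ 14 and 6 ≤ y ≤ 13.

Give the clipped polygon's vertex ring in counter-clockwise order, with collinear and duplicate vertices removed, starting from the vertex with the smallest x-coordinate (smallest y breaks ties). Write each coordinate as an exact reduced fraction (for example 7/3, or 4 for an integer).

1. After x ≥ 7: [(7,9/10) (16,0) (16,10) (12,14) (7,14)]
2. After x ≤ 14: [(7,9/10) (14,1/5) (14,12) (12,14) (7,14)]
3. After y ≥ 6: [(7,6) (14,6) (14,12) (12,14) (7,14)]
4. After y ≤ 13: [(7,13) (7,6) (14,6) (14,12) (13,13)]
5. Canonical ring: [(7,6) (14,6) (14,12) (13,13) (7,13)]

Clipped polygon: [(7,6) (14,6) (14,12) (13,13) (7,13)]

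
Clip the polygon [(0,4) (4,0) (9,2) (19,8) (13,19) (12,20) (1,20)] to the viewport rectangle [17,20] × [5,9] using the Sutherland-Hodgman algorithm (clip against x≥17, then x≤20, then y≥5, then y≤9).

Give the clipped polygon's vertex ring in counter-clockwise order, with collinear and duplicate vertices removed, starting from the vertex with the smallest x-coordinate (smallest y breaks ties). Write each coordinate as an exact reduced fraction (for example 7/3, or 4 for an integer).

Clipped polygon: [(17,34/5) (19,8) (203/11,9) (17,9)]

1. After x ≥ 17: [(17,34/5) (19,8) (17,35/3)]
2. After x ≤ 20: [(17,34/5) (19,8) (17,35/3)]
3. After y ≥ 5: [(17,34/5) (19,8) (17,35/3)]
4. After y ≤ 9: [(17,9) (17,34/5) (19,8) (203/11,9)]
5. Canonical ring: [(17,34/5) (19,8) (203/11,9) (17,9)]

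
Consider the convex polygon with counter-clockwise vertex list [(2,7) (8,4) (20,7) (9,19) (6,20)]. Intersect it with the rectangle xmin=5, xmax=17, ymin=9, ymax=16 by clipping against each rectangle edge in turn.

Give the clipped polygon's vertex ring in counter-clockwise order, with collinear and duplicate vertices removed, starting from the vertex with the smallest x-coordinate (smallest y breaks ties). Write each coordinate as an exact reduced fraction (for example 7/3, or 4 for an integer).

Clipped polygon: [(5,9) (17,9) (17,113/11) (47/4,16) (5,16)]

1. After x ≥ 5: [(5,67/4) (5,11/2) (8,4) (20,7) (9,19) (6,20)]
2. After x ≤ 17: [(5,67/4) (5,11/2) (8,4) (17,25/4) (17,113/11) (9,19) (6,20)]
3. After y ≥ 9: [(5,67/4) (5,9) (17,9) (17,113/11) (9,19) (6,20)]
4. After y ≤ 16: [(5,16) (5,9) (17,9) (17,113/11) (47/4,16)]
5. Canonical ring: [(5,9) (17,9) (17,113/11) (47/4,16) (5,16)]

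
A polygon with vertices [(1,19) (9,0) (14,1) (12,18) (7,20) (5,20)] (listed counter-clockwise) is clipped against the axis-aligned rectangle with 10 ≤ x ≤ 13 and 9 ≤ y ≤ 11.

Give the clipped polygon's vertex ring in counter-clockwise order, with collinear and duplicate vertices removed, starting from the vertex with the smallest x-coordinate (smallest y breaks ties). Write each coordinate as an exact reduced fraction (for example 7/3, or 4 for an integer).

Clipped polygon: [(10,9) (13,9) (13,19/2) (218/17,11) (10,11)]

1. After x ≥ 10: [(10,1/5) (14,1) (12,18) (10,94/5)]
2. After x ≤ 13: [(10,1/5) (13,4/5) (13,19/2) (12,18) (10,94/5)]
3. After y ≥ 9: [(10,9) (13,9) (13,19/2) (12,18) (10,94/5)]
4. After y ≤ 11: [(10,11) (10,9) (13,9) (13,19/2) (218/17,11)]
5. Canonical ring: [(10,9) (13,9) (13,19/2) (218/17,11) (10,11)]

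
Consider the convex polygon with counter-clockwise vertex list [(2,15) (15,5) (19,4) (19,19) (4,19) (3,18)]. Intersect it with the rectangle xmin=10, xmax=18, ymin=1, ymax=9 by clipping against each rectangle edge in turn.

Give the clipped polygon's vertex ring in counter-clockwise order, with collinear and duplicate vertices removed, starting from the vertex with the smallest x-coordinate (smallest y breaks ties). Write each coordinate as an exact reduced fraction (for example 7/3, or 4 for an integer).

Clipped polygon: [(10,115/13) (15,5) (18,17/4) (18,9) (10,9)]

1. After x ≥ 10: [(10,115/13) (15,5) (19,4) (19,19) (10,19)]
2. After x ≤ 18: [(10,115/13) (15,5) (18,17/4) (18,19) (10,19)]
3. After y ≥ 1: [(10,115/13) (15,5) (18,17/4) (18,19) (10,19)]
4. After y ≤ 9: [(10,9) (10,115/13) (15,5) (18,17/4) (18,9)]
5. Canonical ring: [(10,115/13) (15,5) (18,17/4) (18,9) (10,9)]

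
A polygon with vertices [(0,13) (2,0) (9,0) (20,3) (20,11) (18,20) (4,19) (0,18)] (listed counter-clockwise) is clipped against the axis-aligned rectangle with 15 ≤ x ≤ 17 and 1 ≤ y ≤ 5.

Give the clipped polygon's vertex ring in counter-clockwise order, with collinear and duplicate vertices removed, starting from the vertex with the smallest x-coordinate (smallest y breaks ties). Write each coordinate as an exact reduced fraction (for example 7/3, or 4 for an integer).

1. After x ≥ 15: [(15,18/11) (20,3) (20,11) (18,20) (15,277/14)]
2. After x ≤ 17: [(15,18/11) (17,24/11) (17,279/14) (15,277/14)]
3. After y ≥ 1: [(15,18/11) (17,24/11) (17,279/14) (15,277/14)]
4. After y ≤ 5: [(15,5) (15,18/11) (17,24/11) (17,5)]
5. Canonical ring: [(15,18/11) (17,24/11) (17,5) (15,5)]

Clipped polygon: [(15,18/11) (17,24/11) (17,5) (15,5)]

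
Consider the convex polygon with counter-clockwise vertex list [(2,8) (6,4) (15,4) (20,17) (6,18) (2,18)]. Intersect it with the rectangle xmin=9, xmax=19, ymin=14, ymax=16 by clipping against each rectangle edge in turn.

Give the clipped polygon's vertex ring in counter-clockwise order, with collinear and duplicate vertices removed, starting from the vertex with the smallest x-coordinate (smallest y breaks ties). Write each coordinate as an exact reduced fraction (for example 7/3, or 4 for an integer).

1. After x ≥ 9: [(9,4) (15,4) (20,17) (9,249/14)]
2. After x ≤ 19: [(9,4) (15,4) (19,72/5) (19,239/14) (9,249/14)]
3. After y ≥ 14: [(9,14) (245/13,14) (19,72/5) (19,239/14) (9,249/14)]
4. After y ≤ 16: [(9,16) (9,14) (245/13,14) (19,72/5) (19,16)]
5. Canonical ring: [(9,14) (245/13,14) (19,72/5) (19,16) (9,16)]

Clipped polygon: [(9,14) (245/13,14) (19,72/5) (19,16) (9,16)]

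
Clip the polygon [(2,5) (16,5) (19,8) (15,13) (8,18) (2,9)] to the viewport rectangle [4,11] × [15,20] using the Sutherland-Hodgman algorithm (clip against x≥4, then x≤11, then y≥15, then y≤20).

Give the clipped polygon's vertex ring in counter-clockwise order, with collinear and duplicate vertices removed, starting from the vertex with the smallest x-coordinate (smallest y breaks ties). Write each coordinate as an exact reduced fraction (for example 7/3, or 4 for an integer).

Clipped polygon: [(6,15) (11,15) (11,111/7) (8,18)]

1. After x ≥ 4: [(4,5) (16,5) (19,8) (15,13) (8,18) (4,12)]
2. After x ≤ 11: [(4,5) (11,5) (11,111/7) (8,18) (4,12)]
3. After y ≥ 15: [(11,15) (11,111/7) (8,18) (6,15)]
4. After y ≤ 20: [(11,15) (11,111/7) (8,18) (6,15)]
5. Canonical ring: [(6,15) (11,15) (11,111/7) (8,18)]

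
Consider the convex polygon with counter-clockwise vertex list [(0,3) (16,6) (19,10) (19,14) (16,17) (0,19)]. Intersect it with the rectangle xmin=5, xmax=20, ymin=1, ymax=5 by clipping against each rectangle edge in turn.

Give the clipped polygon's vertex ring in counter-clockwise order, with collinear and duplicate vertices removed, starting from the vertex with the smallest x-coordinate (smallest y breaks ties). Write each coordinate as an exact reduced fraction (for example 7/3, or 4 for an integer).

Clipped polygon: [(5,63/16) (32/3,5) (5,5)]

1. After x ≥ 5: [(5,63/16) (16,6) (19,10) (19,14) (16,17) (5,147/8)]
2. After x ≤ 20: [(5,63/16) (16,6) (19,10) (19,14) (16,17) (5,147/8)]
3. After y ≥ 1: [(5,63/16) (16,6) (19,10) (19,14) (16,17) (5,147/8)]
4. After y ≤ 5: [(5,5) (5,63/16) (32/3,5)]
5. Canonical ring: [(5,63/16) (32/3,5) (5,5)]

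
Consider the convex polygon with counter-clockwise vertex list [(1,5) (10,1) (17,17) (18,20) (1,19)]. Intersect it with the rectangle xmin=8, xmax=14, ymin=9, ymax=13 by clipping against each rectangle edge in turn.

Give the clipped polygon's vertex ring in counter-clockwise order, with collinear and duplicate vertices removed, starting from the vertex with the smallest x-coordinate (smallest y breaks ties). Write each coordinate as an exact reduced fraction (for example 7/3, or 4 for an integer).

1. After x ≥ 8: [(8,17/9) (10,1) (17,17) (18,20) (8,330/17)]
2. After x ≤ 14: [(8,17/9) (10,1) (14,71/7) (14,336/17) (8,330/17)]
3. After y ≥ 9: [(8,9) (27/2,9) (14,71/7) (14,336/17) (8,330/17)]
4. After y ≤ 13: [(8,13) (8,9) (27/2,9) (14,71/7) (14,13)]
5. Canonical ring: [(8,9) (27/2,9) (14,71/7) (14,13) (8,13)]

Clipped polygon: [(8,9) (27/2,9) (14,71/7) (14,13) (8,13)]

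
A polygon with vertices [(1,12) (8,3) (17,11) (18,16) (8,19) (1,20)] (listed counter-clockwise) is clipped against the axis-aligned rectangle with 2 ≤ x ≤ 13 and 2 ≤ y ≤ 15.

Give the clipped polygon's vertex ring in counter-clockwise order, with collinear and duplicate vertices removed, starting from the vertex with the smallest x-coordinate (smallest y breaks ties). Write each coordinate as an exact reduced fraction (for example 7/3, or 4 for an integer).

Clipped polygon: [(2,75/7) (8,3) (13,67/9) (13,15) (2,15)]

1. After x ≥ 2: [(2,75/7) (8,3) (17,11) (18,16) (8,19) (2,139/7)]
2. After x ≤ 13: [(2,75/7) (8,3) (13,67/9) (13,35/2) (8,19) (2,139/7)]
3. After y ≥ 2: [(2,75/7) (8,3) (13,67/9) (13,35/2) (8,19) (2,139/7)]
4. After y ≤ 15: [(2,15) (2,75/7) (8,3) (13,67/9) (13,15)]
5. Canonical ring: [(2,75/7) (8,3) (13,67/9) (13,15) (2,15)]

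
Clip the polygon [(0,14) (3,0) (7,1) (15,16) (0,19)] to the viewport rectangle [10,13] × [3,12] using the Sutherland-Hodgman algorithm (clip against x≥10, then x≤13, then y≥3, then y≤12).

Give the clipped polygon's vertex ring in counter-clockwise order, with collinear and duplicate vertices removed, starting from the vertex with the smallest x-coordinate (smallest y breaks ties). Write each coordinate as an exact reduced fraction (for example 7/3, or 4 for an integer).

1. After x ≥ 10: [(10,53/8) (15,16) (10,17)]
2. After x ≤ 13: [(10,53/8) (13,49/4) (13,82/5) (10,17)]
3. After y ≥ 3: [(10,53/8) (13,49/4) (13,82/5) (10,17)]
4. After y ≤ 12: [(10,12) (10,53/8) (193/15,12)]
5. Canonical ring: [(10,53/8) (193/15,12) (10,12)]

Clipped polygon: [(10,53/8) (193/15,12) (10,12)]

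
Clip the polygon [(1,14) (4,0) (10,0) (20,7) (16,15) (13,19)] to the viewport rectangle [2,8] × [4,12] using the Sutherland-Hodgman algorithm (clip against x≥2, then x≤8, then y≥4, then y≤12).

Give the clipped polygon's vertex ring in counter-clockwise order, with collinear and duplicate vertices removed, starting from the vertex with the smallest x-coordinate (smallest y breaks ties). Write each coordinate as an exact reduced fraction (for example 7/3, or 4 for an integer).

1. After x ≥ 2: [(2,173/12) (2,28/3) (4,0) (10,0) (20,7) (16,15) (13,19)]
2. After x ≤ 8: [(8,203/12) (2,173/12) (2,28/3) (4,0) (8,0)]
3. After y ≥ 4: [(8,4) (8,203/12) (2,173/12) (2,28/3) (22/7,4)]
4. After y ≤ 12: [(8,4) (8,12) (2,12) (2,28/3) (22/7,4)]
5. Canonical ring: [(2,28/3) (22/7,4) (8,4) (8,12) (2,12)]

Clipped polygon: [(2,28/3) (22/7,4) (8,4) (8,12) (2,12)]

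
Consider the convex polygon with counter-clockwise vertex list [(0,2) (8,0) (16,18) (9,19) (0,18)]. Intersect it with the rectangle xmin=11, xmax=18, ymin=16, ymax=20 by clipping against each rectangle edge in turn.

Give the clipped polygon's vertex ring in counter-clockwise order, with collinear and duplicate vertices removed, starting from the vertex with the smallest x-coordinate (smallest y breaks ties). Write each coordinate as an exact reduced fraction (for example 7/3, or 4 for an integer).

1. After x ≥ 11: [(11,27/4) (16,18) (11,131/7)]
2. After x ≤ 18: [(11,27/4) (16,18) (11,131/7)]
3. After y ≥ 16: [(11,16) (136/9,16) (16,18) (11,131/7)]
4. After y ≤ 20: [(11,16) (136/9,16) (16,18) (11,131/7)]
5. Canonical ring: [(11,16) (136/9,16) (16,18) (11,131/7)]

Clipped polygon: [(11,16) (136/9,16) (16,18) (11,131/7)]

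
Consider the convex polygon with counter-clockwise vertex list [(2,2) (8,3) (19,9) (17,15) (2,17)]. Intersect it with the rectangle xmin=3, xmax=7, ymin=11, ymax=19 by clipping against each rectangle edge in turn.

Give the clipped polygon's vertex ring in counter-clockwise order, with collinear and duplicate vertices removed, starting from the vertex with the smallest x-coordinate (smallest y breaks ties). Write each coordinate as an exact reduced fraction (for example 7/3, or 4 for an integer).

1. After x ≥ 3: [(3,13/6) (8,3) (19,9) (17,15) (3,253/15)]
2. After x ≤ 7: [(3,13/6) (7,17/6) (7,49/3) (3,253/15)]
3. After y ≥ 11: [(3,11) (7,11) (7,49/3) (3,253/15)]
4. After y ≤ 19: [(3,11) (7,11) (7,49/3) (3,253/15)]
5. Canonical ring: [(3,11) (7,11) (7,49/3) (3,253/15)]

Clipped polygon: [(3,11) (7,11) (7,49/3) (3,253/15)]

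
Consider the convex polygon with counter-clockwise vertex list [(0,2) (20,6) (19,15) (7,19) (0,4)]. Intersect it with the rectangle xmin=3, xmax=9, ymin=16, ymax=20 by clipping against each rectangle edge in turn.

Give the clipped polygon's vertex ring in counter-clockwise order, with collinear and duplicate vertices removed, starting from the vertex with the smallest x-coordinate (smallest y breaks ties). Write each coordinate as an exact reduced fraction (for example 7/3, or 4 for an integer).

Clipped polygon: [(28/5,16) (9,16) (9,55/3) (7,19)]

1. After x ≥ 3: [(3,13/5) (20,6) (19,15) (7,19) (3,73/7)]
2. After x ≤ 9: [(3,13/5) (9,19/5) (9,55/3) (7,19) (3,73/7)]
3. After y ≥ 16: [(9,16) (9,55/3) (7,19) (28/5,16)]
4. After y ≤ 20: [(9,16) (9,55/3) (7,19) (28/5,16)]
5. Canonical ring: [(28/5,16) (9,16) (9,55/3) (7,19)]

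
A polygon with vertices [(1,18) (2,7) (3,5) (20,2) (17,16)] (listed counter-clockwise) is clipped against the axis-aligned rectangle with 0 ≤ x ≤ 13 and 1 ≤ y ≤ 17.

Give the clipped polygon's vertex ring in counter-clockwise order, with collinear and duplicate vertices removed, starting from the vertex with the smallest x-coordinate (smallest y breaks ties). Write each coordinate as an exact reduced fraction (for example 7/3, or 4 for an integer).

1. After x ≥ 0: [(1,18) (2,7) (3,5) (20,2) (17,16)]
2. After x ≤ 13: [(13,33/2) (1,18) (2,7) (3,5) (13,55/17)]
3. After y ≥ 1: [(13,33/2) (1,18) (2,7) (3,5) (13,55/17)]
4. After y ≤ 17: [(13,33/2) (9,17) (12/11,17) (2,7) (3,5) (13,55/17)]
5. Canonical ring: [(12/11,17) (2,7) (3,5) (13,55/17) (13,33/2) (9,17)]

Clipped polygon: [(12/11,17) (2,7) (3,5) (13,55/17) (13,33/2) (9,17)]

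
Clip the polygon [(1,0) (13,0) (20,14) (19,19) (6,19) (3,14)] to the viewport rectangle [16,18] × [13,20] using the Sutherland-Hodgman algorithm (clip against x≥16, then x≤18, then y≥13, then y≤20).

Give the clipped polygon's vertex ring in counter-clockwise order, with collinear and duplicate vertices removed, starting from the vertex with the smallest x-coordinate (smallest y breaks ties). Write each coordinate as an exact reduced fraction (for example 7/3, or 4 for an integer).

Clipped polygon: [(16,13) (18,13) (18,19) (16,19)]

1. After x ≥ 16: [(16,6) (20,14) (19,19) (16,19)]
2. After x ≤ 18: [(16,6) (18,10) (18,19) (16,19)]
3. After y ≥ 13: [(16,13) (18,13) (18,19) (16,19)]
4. After y ≤ 20: [(16,13) (18,13) (18,19) (16,19)]
5. Canonical ring: [(16,13) (18,13) (18,19) (16,19)]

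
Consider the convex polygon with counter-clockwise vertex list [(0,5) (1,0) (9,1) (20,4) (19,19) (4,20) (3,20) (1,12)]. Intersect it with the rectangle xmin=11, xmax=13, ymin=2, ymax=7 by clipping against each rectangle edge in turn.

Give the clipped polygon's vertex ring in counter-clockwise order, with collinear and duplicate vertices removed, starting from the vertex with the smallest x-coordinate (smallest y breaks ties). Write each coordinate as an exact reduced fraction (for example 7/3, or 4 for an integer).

1. After x ≥ 11: [(11,17/11) (20,4) (19,19) (11,293/15)]
2. After x ≤ 13: [(11,17/11) (13,23/11) (13,97/5) (11,293/15)]
3. After y ≥ 2: [(11,2) (38/3,2) (13,23/11) (13,97/5) (11,293/15)]
4. After y ≤ 7: [(11,7) (11,2) (38/3,2) (13,23/11) (13,7)]
5. Canonical ring: [(11,2) (38/3,2) (13,23/11) (13,7) (11,7)]

Clipped polygon: [(11,2) (38/3,2) (13,23/11) (13,7) (11,7)]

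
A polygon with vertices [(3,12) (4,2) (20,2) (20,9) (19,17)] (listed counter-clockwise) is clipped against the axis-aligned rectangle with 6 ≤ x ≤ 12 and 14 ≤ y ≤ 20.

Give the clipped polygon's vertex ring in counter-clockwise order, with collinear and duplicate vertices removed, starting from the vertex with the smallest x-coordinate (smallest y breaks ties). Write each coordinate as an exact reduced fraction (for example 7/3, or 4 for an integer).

Clipped polygon: [(47/5,14) (12,14) (12,237/16)]

1. After x ≥ 6: [(6,207/16) (6,2) (20,2) (20,9) (19,17)]
2. After x ≤ 12: [(12,237/16) (6,207/16) (6,2) (12,2)]
3. After y ≥ 14: [(12,14) (12,237/16) (47/5,14)]
4. After y ≤ 20: [(12,14) (12,237/16) (47/5,14)]
5. Canonical ring: [(47/5,14) (12,14) (12,237/16)]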